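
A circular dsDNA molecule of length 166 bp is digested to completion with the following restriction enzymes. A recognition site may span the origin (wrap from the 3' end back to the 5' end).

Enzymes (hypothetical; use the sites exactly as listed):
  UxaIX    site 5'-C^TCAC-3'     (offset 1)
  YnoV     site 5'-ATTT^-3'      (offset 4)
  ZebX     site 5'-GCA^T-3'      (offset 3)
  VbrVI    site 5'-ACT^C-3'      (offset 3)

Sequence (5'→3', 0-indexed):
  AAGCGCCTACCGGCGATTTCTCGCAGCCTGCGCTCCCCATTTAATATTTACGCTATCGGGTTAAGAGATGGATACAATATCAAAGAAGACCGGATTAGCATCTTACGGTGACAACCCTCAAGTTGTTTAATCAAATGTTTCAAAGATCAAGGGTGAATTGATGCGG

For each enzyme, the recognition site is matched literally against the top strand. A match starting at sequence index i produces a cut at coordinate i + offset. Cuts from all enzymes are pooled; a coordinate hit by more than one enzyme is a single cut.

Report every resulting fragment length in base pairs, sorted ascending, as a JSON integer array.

Scan for sites:
  UxaIX (CTCAC, off=1): no sites
  YnoV (ATTT, off=4): starts [15, 38, 45] → cuts [19, 42, 49]
  ZebX (GCAT, off=3): starts [97] → cuts [100]
  VbrVI (ACTC, off=3): no sites

Pooled cuts: [19, 42, 49, 100]

Fragments:
  19→42: 23 bp
  42→49: 7 bp
  49→100: 51 bp
  100→19 (wrap): 166-100+19 = 85 bp

[7,23,51,85]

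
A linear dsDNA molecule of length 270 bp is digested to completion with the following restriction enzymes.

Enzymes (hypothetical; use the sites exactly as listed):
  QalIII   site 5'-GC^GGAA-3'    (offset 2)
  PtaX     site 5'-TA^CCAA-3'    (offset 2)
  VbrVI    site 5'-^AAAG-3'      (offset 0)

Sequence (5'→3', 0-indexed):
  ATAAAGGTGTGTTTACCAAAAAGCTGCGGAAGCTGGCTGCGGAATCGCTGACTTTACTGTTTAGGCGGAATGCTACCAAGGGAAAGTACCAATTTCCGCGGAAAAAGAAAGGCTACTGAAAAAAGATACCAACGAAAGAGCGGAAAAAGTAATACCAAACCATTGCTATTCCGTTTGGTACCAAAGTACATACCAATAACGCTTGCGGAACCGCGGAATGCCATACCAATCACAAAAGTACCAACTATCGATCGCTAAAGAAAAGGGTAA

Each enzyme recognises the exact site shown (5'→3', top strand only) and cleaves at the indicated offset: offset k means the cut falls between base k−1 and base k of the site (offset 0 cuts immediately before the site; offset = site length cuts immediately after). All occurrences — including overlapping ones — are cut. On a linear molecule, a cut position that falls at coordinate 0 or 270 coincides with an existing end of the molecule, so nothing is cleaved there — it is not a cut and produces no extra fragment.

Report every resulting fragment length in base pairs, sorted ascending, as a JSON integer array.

Per-enzyme occurrences:
  QalIII (GCGGAA, off=2): starts [25, 38, 64, 97, 139, 204, 212] → cuts [27, 40, 66, 99, 141, 206, 214]
  PtaX (TACCAA, off=2): starts [13, 73, 86, 126, 152, 178, 190, 223, 238] → cuts [15, 75, 88, 128, 154, 180, 192, 225, 240]
  VbrVI (AAAG, off=0): starts [2, 19, 82, 103, 107, 121, 134, 145, 182, 234, 256, 261] → cuts [2, 19, 82, 103, 107, 121, 134, 145, 182, 234, 256, 261]

Pooled cuts: [2, 15, 19, 27, 40, 66, 75, 82, 88, 99, 103, 107, 121, 128, 134, 141, 145, 154, 180, 182, 192, 206, 214, 225, 234, 240, 256, 261]

Fragment lengths:
  [0,2): 2 bp
  [2,15): 13 bp
  [15,19): 4 bp
  [19,27): 8 bp
  [27,40): 13 bp
  [40,66): 26 bp
  [66,75): 9 bp
  [75,82): 7 bp
  [82,88): 6 bp
  [88,99): 11 bp
  [99,103): 4 bp
  [103,107): 4 bp
  [107,121): 14 bp
  [121,128): 7 bp
  [128,134): 6 bp
  [134,141): 7 bp
  [141,145): 4 bp
  [145,154): 9 bp
  [154,180): 26 bp
  [180,182): 2 bp
  [182,192): 10 bp
  [192,206): 14 bp
  [206,214): 8 bp
  [214,225): 11 bp
  [225,234): 9 bp
  [234,240): 6 bp
  [240,256): 16 bp
  [256,261): 5 bp
  [261,270): 9 bp

[2,2,4,4,4,4,5,6,6,6,7,7,7,8,8,9,9,9,9,10,11,11,13,13,14,14,16,26,26]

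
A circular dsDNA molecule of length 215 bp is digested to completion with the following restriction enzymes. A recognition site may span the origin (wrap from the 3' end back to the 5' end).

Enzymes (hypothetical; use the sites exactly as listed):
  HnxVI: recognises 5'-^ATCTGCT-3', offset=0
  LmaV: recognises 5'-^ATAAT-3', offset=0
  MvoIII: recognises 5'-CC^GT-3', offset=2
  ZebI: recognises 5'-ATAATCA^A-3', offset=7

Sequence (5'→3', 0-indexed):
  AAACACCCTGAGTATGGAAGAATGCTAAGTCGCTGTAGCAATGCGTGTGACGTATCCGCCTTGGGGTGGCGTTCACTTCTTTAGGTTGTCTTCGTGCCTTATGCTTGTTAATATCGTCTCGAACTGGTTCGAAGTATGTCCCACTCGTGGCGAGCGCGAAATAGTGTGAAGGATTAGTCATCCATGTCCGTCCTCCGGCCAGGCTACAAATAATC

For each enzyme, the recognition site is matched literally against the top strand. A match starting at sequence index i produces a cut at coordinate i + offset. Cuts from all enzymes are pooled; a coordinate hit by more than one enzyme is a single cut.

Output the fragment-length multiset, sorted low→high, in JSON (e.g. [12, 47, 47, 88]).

Scan for sites:
  HnxVI (ATCTGCT, off=0): no sites
  LmaV (ATAAT, off=0): starts [209] → cuts [209]
  MvoIII (CCGT, off=2): starts [187] → cuts [189]
  ZebI (ATAATCAA, off=7): starts [209] → cuts [1]

Pooled cuts: [1, 189, 209]

Fragments:
  1→189: 188 bp
  189→209: 20 bp
  209→1 (wrap): 215-209+1 = 7 bp

[7,20,188]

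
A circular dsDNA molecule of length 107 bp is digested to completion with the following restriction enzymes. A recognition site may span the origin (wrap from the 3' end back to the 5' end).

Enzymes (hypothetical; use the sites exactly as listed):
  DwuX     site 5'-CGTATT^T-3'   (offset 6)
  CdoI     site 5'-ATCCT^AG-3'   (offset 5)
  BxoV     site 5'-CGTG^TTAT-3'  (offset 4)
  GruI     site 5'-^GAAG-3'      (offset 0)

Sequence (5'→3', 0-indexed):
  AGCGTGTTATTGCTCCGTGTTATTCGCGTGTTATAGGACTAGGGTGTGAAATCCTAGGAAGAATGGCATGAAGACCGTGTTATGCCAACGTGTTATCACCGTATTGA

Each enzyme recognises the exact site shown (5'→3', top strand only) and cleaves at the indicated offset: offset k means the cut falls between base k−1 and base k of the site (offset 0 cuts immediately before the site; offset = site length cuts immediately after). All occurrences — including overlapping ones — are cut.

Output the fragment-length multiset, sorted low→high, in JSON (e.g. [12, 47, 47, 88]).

Site scan:
  DwuX (CGTATTT, off=6): no sites
  CdoI ATCCTAG/5: at [50] ⇒ [55]
  BxoV CGTGTTAT/4: at [2, 15, 26, 75, 88] ⇒ [6, 19, 30, 79, 92]
  GruI GAAG/0: at [57, 69, 105] ⇒ [57, 69, 105]

All cut coordinates (distinct, sorted): [6, 19, 30, 55, 57, 69, 79, 92, 105]

Fragments:
  6→19: 13 bp
  19→30: 11 bp
  30→55: 25 bp
  55→57: 2 bp
  57→69: 12 bp
  69→79: 10 bp
  79→92: 13 bp
  92→105: 13 bp
  105→6 (wrap): 107-105+6 = 8 bp

[2,8,10,11,12,13,13,13,25]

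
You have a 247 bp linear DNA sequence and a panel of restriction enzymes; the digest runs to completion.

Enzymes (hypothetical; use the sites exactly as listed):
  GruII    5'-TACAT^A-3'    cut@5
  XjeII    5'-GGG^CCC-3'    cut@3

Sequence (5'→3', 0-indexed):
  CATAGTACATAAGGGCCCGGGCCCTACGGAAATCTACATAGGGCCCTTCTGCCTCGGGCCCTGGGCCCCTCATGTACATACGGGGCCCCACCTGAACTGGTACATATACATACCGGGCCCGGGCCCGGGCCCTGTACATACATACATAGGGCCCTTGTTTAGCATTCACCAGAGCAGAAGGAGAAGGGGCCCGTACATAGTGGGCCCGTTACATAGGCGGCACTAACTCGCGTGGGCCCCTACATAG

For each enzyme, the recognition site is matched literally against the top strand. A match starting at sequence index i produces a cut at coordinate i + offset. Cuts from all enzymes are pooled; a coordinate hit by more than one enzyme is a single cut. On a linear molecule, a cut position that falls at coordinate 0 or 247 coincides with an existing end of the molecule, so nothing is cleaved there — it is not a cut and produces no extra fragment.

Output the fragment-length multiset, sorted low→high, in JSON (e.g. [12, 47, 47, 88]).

[2,4,4,4,4,5,6,6,6,6,6,6,6,7,9,9,10,10,10,14,15,18,20,22,38]

Site scan:
  GruII TACATA/5: at [5, 34, 74, 100, 106, 134, 138, 142, 193, 209, 240] ⇒ [10, 39, 79, 105, 111, 139, 143, 147, 198, 214, 245]
  XjeII GGGCCC/3: at [12, 18, 40, 55, 62, 82, 114, 120, 126, 148, 186, 201, 233] ⇒ [15, 21, 43, 58, 65, 85, 117, 123, 129, 151, 189, 204, 236]

Pooled cuts: [10, 15, 21, 39, 43, 58, 65, 79, 85, 105, 111, 117, 123, 129, 139, 143, 147, 151, 189, 198, 204, 214, 236, 245]

Fragment lengths:
  [0,10): 10 bp
  [10,15): 5 bp
  [15,21): 6 bp
  [21,39): 18 bp
  [39,43): 4 bp
  [43,58): 15 bp
  [58,65): 7 bp
  [65,79): 14 bp
  [79,85): 6 bp
  [85,105): 20 bp
  [105,111): 6 bp
  [111,117): 6 bp
  [117,123): 6 bp
  [123,129): 6 bp
  [129,139): 10 bp
  [139,143): 4 bp
  [143,147): 4 bp
  [147,151): 4 bp
  [151,189): 38 bp
  [189,198): 9 bp
  [198,204): 6 bp
  [204,214): 10 bp
  [214,236): 22 bp
  [236,245): 9 bp
  [245,247): 2 bp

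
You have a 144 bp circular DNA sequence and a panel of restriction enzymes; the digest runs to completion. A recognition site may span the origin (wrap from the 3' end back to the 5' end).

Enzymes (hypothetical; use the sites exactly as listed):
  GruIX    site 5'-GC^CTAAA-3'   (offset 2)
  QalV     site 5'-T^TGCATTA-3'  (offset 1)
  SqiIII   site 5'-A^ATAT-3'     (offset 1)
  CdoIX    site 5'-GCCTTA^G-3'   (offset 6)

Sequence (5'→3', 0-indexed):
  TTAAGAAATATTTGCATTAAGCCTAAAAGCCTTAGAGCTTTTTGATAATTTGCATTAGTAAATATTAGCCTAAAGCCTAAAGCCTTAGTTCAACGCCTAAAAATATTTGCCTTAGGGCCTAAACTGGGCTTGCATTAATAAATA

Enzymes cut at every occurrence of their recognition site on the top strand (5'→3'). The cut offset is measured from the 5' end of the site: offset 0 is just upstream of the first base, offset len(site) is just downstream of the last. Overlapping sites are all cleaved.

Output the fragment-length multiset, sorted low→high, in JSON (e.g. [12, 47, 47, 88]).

[4,5,6,7,8,9,10,10,11,11,11,12,12,12,16]

Per-enzyme occurrences:
  GruIX (GCCTAAA, off=2): starts [20, 67, 74, 94, 116] → cuts [22, 69, 76, 96, 118]
  QalV (TTGCATTA, off=1): starts [11, 49, 129] → cuts [12, 50, 130]
  SqiIII (AATAT, off=1): starts [6, 60, 101, 140] → cuts [7, 61, 102, 141]
  CdoIX (GCCTTAG, off=6): starts [28, 81, 108] → cuts [34, 87, 114]

All cut coordinates (distinct, sorted): [7, 12, 22, 34, 50, 61, 69, 76, 87, 96, 102, 114, 118, 130, 141]

Fragment lengths:
  7→12: 5 bp
  12→22: 10 bp
  22→34: 12 bp
  34→50: 16 bp
  50→61: 11 bp
  61→69: 8 bp
  69→76: 7 bp
  76→87: 11 bp
  87→96: 9 bp
  96→102: 6 bp
  102→114: 12 bp
  114→118: 4 bp
  118→130: 12 bp
  130→141: 11 bp
  141→7 (wrap): 144-141+7 = 10 bp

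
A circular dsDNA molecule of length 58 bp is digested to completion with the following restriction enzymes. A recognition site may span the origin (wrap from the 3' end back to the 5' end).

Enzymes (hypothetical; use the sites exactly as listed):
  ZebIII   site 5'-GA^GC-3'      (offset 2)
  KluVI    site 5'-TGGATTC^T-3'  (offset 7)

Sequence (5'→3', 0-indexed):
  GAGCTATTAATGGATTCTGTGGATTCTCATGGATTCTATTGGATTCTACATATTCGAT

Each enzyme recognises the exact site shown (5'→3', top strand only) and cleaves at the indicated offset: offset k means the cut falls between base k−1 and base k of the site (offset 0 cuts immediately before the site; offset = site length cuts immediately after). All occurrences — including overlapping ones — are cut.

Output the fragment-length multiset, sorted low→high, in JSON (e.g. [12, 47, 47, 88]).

[9,10,10,14,15]

Site scan:
  ZebIII GAGC/2: at [0] ⇒ [2]
  KluVI TGGATTCT/7: at [10, 19, 29, 39] ⇒ [17, 26, 36, 46]

All cut coordinates (distinct, sorted): [2, 17, 26, 36, 46]

Fragment lengths:
  2→17: 15 bp
  17→26: 9 bp
  26→36: 10 bp
  36→46: 10 bp
  46→2 (wrap): 58-46+2 = 14 bp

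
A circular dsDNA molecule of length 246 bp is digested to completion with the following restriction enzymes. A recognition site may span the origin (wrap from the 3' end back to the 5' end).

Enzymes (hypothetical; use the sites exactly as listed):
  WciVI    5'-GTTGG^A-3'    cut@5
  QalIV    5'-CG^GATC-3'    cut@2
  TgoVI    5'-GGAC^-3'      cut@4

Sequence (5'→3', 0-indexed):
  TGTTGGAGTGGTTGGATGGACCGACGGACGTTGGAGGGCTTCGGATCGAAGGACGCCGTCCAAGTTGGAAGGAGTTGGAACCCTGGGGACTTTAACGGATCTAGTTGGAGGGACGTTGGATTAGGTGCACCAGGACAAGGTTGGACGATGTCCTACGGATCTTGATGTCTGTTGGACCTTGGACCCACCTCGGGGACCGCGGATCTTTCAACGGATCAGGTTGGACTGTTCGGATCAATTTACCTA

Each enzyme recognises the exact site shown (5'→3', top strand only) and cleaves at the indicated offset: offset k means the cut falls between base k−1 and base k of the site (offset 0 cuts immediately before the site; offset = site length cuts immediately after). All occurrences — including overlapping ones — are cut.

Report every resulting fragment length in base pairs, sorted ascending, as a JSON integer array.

Per-enzyme occurrences:
  WciVI GTTGGA/5: at [1, 10, 29, 63, 73, 103, 114, 139, 170, 219] ⇒ [6, 15, 34, 68, 78, 108, 119, 144, 175, 224]
  QalIV CGGATC/2: at [41, 95, 155, 199, 211, 230] ⇒ [43, 97, 157, 201, 213, 232]
  TgoVI GGAC/4: at [17, 25, 50, 86, 110, 132, 142, 173, 180, 193, 222] ⇒ [21, 29, 54, 90, 114, 136, 146, 177, 184, 197, 226]

Pooled cuts: [6, 15, 21, 29, 34, 43, 54, 68, 78, 90, 97, 108, 114, 119, 136, 144, 146, 157, 175, 177, 184, 197, 201, 213, 224, 226, 232]

Fragment lengths:
  6→15: 9 bp
  15→21: 6 bp
  21→29: 8 bp
  29→34: 5 bp
  34→43: 9 bp
  43→54: 11 bp
  54→68: 14 bp
  68→78: 10 bp
  78→90: 12 bp
  90→97: 7 bp
  97→108: 11 bp
  108→114: 6 bp
  114→119: 5 bp
  119→136: 17 bp
  136→144: 8 bp
  144→146: 2 bp
  146→157: 11 bp
  157→175: 18 bp
  175→177: 2 bp
  177→184: 7 bp
  184→197: 13 bp
  197→201: 4 bp
  201→213: 12 bp
  213→224: 11 bp
  224→226: 2 bp
  226→232: 6 bp
  232→6 (wrap): 246-232+6 = 20 bp

[2,2,2,4,5,5,6,6,6,7,7,8,8,9,9,10,11,11,11,11,12,12,13,14,17,18,20]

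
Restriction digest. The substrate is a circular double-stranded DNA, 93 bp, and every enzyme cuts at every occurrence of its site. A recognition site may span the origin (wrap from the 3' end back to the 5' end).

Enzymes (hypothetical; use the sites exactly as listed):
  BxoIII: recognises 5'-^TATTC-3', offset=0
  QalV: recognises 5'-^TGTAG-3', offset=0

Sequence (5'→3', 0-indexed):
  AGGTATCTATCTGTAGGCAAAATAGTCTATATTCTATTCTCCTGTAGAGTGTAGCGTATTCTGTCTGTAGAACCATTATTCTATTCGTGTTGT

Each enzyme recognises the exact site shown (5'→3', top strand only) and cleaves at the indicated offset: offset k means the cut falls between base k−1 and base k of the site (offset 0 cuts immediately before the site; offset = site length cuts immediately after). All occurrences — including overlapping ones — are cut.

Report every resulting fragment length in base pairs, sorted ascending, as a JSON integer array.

[5,5,7,7,8,9,9,11,14,18]

Per-enzyme occurrences:
  BxoIII (TATTC, off=0): starts [29, 34, 56, 76, 81] → cuts [29, 34, 56, 76, 81]
  QalV (TGTAG, off=0): starts [11, 42, 49, 65, 90] → cuts [11, 42, 49, 65, 90]

Pooled cuts: [11, 29, 34, 42, 49, 56, 65, 76, 81, 90]

Fragment lengths:
  11→29: 18 bp
  29→34: 5 bp
  34→42: 8 bp
  42→49: 7 bp
  49→56: 7 bp
  56→65: 9 bp
  65→76: 11 bp
  76→81: 5 bp
  81→90: 9 bp
  90→11 (wrap): 93-90+11 = 14 bp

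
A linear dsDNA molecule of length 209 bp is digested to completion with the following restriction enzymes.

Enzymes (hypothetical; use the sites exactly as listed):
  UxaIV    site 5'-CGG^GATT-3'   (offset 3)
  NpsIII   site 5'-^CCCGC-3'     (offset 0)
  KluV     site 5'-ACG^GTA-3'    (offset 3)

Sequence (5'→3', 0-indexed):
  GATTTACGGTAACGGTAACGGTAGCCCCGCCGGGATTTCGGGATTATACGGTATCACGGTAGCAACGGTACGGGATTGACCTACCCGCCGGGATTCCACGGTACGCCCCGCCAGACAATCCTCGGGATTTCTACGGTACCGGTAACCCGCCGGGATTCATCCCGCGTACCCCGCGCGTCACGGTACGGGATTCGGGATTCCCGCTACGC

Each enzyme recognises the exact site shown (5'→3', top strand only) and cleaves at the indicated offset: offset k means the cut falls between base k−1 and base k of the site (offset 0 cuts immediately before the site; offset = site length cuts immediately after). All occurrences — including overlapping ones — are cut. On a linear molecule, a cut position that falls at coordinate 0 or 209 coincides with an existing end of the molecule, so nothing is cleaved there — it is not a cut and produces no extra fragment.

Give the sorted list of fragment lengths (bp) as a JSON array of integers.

[4,5,6,6,6,6,6,7,7,8,8,8,8,8,8,9,9,9,9,10,10,10,10,13,19]

Per-enzyme occurrences:
  UxaIV CGGGATT/3: at [30, 38, 70, 88, 122, 150, 185, 192] ⇒ [33, 41, 73, 91, 125, 153, 188, 195]
  NpsIII CCCGC/0: at [25, 83, 106, 145, 160, 169, 199] ⇒ [25, 83, 106, 145, 160, 169, 199]
  KluV ACGGTA/3: at [5, 11, 17, 47, 55, 64, 97, 132, 179] ⇒ [8, 14, 20, 50, 58, 67, 100, 135, 182]

All cut coordinates (distinct, sorted): [8, 14, 20, 25, 33, 41, 50, 58, 67, 73, 83, 91, 100, 106, 125, 135, 145, 153, 160, 169, 182, 188, 195, 199]

Fragment lengths:
  [0,8): 8 bp
  [8,14): 6 bp
  [14,20): 6 bp
  [20,25): 5 bp
  [25,33): 8 bp
  [33,41): 8 bp
  [41,50): 9 bp
  [50,58): 8 bp
  [58,67): 9 bp
  [67,73): 6 bp
  [73,83): 10 bp
  [83,91): 8 bp
  [91,100): 9 bp
  [100,106): 6 bp
  [106,125): 19 bp
  [125,135): 10 bp
  [135,145): 10 bp
  [145,153): 8 bp
  [153,160): 7 bp
  [160,169): 9 bp
  [169,182): 13 bp
  [182,188): 6 bp
  [188,195): 7 bp
  [195,199): 4 bp
  [199,209): 10 bp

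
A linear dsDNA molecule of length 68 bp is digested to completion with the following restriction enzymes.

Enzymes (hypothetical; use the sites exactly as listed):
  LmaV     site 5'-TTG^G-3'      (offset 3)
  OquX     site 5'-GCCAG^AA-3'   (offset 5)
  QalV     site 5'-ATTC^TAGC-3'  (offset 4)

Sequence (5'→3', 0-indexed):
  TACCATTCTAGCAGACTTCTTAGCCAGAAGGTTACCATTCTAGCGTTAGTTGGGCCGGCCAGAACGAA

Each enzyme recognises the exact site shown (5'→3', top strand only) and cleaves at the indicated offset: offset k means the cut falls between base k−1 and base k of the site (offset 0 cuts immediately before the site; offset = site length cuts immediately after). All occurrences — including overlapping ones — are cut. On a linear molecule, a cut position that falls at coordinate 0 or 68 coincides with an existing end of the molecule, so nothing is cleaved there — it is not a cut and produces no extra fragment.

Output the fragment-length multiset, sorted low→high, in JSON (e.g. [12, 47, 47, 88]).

Per-enzyme occurrences:
  LmaV (TTGG, off=3): starts [49] → cuts [52]
  OquX (GCCAGAA, off=5): starts [22, 57] → cuts [27, 62]
  QalV (ATTCTAGC, off=4): starts [4, 36] → cuts [8, 40]

All cut coordinates (distinct, sorted): [8, 27, 40, 52, 62]

Fragment lengths:
  [0,8): 8 bp
  [8,27): 19 bp
  [27,40): 13 bp
  [40,52): 12 bp
  [52,62): 10 bp
  [62,68): 6 bp

[6,8,10,12,13,19]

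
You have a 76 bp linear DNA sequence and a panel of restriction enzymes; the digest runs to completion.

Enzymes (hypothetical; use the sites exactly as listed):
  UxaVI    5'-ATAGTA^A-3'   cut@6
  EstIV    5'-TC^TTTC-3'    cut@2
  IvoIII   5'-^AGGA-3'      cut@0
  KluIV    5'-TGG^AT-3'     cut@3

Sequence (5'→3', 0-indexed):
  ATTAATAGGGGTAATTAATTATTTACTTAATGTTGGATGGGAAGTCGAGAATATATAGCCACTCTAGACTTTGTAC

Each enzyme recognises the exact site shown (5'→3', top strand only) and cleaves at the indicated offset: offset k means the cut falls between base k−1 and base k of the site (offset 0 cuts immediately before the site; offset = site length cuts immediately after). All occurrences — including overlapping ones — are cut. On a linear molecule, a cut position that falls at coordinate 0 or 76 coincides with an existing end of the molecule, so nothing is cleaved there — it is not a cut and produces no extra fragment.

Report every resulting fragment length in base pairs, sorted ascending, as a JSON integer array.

[36,40]

Site scan:
  UxaVI (ATAGTAA, off=6): no sites
  EstIV (TCTTTC, off=2): no sites
  IvoIII (AGGA, off=0): no sites
  KluIV TGGAT/3: at [33] ⇒ [36]

Pooled cuts: [36]

Fragments:
  [0,36): 36 bp
  [36,76): 40 bp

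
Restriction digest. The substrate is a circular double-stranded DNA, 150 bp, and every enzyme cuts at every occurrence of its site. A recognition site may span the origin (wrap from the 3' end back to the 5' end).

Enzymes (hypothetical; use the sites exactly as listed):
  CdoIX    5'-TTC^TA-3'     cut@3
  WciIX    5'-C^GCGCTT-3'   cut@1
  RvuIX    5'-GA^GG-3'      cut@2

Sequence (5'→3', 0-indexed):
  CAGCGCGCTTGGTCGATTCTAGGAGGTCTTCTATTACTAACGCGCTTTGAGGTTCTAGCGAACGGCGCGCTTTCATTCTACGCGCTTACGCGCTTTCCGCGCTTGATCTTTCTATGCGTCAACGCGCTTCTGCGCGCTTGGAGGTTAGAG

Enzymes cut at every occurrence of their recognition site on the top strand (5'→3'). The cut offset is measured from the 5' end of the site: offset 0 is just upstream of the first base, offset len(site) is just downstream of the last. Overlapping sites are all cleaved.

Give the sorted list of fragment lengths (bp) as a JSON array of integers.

Site scan:
  CdoIX TTCTA/3: at [16, 28, 52, 75, 109] ⇒ [19, 31, 55, 78, 112]
  WciIX CGCGCTT/1: at [3, 40, 65, 80, 88, 97, 122, 132] ⇒ [4, 41, 66, 81, 89, 98, 123, 133]
  RvuIX GAGG/2: at [22, 48, 140] ⇒ [24, 50, 142]

Pooled cuts: [4, 19, 24, 31, 41, 50, 55, 66, 78, 81, 89, 98, 112, 123, 133, 142]

Fragment lengths:
  4→19: 15 bp
  19→24: 5 bp
  24→31: 7 bp
  31→41: 10 bp
  41→50: 9 bp
  50→55: 5 bp
  55→66: 11 bp
  66→78: 12 bp
  78→81: 3 bp
  81→89: 8 bp
  89→98: 9 bp
  98→112: 14 bp
  112→123: 11 bp
  123→133: 10 bp
  133→142: 9 bp
  142→4 (wrap): 150-142+4 = 12 bp

[3,5,5,7,8,9,9,9,10,10,11,11,12,12,14,15]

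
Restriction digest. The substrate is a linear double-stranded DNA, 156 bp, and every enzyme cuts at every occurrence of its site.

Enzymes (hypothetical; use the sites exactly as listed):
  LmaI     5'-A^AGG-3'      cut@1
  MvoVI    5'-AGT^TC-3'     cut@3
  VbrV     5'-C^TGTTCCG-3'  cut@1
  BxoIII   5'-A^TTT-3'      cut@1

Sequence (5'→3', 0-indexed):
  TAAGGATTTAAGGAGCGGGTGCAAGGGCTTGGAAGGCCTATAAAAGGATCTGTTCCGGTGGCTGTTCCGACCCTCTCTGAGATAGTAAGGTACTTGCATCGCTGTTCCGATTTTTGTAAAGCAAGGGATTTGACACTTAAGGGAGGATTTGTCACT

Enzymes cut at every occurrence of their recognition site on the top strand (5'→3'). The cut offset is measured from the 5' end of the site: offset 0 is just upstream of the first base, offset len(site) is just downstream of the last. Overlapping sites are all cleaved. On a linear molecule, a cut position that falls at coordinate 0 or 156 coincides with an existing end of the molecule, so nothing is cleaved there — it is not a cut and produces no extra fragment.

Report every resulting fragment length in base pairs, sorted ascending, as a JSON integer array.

Site scan:
  LmaI AAGG/1: at [1, 9, 22, 32, 43, 86, 122, 138] ⇒ [2, 10, 23, 33, 44, 87, 123, 139]
  MvoVI (AGTTC, off=3): no sites
  VbrV CTGTTCCG/1: at [49, 61, 101] ⇒ [50, 62, 102]
  BxoIII ATTT/1: at [5, 109, 127, 146] ⇒ [6, 110, 128, 147]

All cut coordinates (distinct, sorted): [2, 6, 10, 23, 33, 44, 50, 62, 87, 102, 110, 123, 128, 139, 147]

Fragment lengths:
  [0,2): 2 bp
  [2,6): 4 bp
  [6,10): 4 bp
  [10,23): 13 bp
  [23,33): 10 bp
  [33,44): 11 bp
  [44,50): 6 bp
  [50,62): 12 bp
  [62,87): 25 bp
  [87,102): 15 bp
  [102,110): 8 bp
  [110,123): 13 bp
  [123,128): 5 bp
  [128,139): 11 bp
  [139,147): 8 bp
  [147,156): 9 bp

[2,4,4,5,6,8,8,9,10,11,11,12,13,13,15,25]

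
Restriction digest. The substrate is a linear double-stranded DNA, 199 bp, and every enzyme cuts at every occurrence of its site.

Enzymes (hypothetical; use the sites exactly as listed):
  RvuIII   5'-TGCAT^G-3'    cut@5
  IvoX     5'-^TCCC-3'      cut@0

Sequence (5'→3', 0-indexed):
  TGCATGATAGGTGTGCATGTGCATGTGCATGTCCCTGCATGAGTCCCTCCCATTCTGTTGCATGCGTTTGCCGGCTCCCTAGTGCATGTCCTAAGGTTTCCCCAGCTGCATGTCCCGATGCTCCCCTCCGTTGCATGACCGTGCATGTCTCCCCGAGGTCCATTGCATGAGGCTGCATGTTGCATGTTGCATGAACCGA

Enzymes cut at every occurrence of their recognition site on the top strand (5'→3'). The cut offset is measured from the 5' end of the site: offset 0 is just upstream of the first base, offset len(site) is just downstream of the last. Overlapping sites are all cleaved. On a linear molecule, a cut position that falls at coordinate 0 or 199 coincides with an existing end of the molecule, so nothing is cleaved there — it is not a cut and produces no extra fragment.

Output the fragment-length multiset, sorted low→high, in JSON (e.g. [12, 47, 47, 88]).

[1,1,3,3,4,5,6,6,7,7,7,9,9,10,10,11,12,12,13,13,15,16,19]

Scan for sites:
  RvuIII (TGCATG, off=5): starts [0, 13, 19, 25, 35, 58, 82, 106, 131, 141, 163, 173, 180, 187] → cuts [5, 18, 24, 30, 40, 63, 87, 111, 136, 146, 168, 178, 185, 192]
  IvoX (TCCC, off=0): starts [31, 43, 47, 75, 98, 112, 121, 149] → cuts [31, 43, 47, 75, 98, 112, 121, 149]

All cut coordinates (distinct, sorted): [5, 18, 24, 30, 31, 40, 43, 47, 63, 75, 87, 98, 111, 112, 121, 136, 146, 149, 168, 178, 185, 192]

Fragment lengths:
  [0,5): 5 bp
  [5,18): 13 bp
  [18,24): 6 bp
  [24,30): 6 bp
  [30,31): 1 bp
  [31,40): 9 bp
  [40,43): 3 bp
  [43,47): 4 bp
  [47,63): 16 bp
  [63,75): 12 bp
  [75,87): 12 bp
  [87,98): 11 bp
  [98,111): 13 bp
  [111,112): 1 bp
  [112,121): 9 bp
  [121,136): 15 bp
  [136,146): 10 bp
  [146,149): 3 bp
  [149,168): 19 bp
  [168,178): 10 bp
  [178,185): 7 bp
  [185,192): 7 bp
  [192,199): 7 bp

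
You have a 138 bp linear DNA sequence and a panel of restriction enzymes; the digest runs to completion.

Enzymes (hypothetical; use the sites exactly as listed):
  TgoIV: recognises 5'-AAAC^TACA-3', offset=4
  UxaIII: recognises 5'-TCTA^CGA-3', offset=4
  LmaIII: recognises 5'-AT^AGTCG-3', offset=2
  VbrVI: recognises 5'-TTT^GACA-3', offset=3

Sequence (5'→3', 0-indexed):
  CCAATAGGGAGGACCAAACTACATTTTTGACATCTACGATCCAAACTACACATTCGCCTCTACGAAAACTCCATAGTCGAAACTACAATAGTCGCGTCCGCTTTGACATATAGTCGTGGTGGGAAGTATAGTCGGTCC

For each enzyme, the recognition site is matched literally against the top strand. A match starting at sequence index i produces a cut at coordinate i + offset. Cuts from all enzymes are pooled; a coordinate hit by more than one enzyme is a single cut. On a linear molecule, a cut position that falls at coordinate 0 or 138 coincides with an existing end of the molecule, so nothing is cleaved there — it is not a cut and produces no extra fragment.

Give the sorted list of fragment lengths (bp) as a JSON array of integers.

Site scan:
  TgoIV (AAACTACA, off=4): starts [15, 42, 79] → cuts [19, 46, 83]
  UxaIII (TCTACGA, off=4): starts [32, 58] → cuts [36, 62]
  LmaIII (ATAGTCG, off=2): starts [72, 87, 109, 127] → cuts [74, 89, 111, 129]
  VbrVI (TTTGACA, off=3): starts [25, 101] → cuts [28, 104]

All cut coordinates (distinct, sorted): [19, 28, 36, 46, 62, 74, 83, 89, 104, 111, 129]

Fragments:
  [0,19): 19 bp
  [19,28): 9 bp
  [28,36): 8 bp
  [36,46): 10 bp
  [46,62): 16 bp
  [62,74): 12 bp
  [74,83): 9 bp
  [83,89): 6 bp
  [89,104): 15 bp
  [104,111): 7 bp
  [111,129): 18 bp
  [129,138): 9 bp

[6,7,8,9,9,9,10,12,15,16,18,19]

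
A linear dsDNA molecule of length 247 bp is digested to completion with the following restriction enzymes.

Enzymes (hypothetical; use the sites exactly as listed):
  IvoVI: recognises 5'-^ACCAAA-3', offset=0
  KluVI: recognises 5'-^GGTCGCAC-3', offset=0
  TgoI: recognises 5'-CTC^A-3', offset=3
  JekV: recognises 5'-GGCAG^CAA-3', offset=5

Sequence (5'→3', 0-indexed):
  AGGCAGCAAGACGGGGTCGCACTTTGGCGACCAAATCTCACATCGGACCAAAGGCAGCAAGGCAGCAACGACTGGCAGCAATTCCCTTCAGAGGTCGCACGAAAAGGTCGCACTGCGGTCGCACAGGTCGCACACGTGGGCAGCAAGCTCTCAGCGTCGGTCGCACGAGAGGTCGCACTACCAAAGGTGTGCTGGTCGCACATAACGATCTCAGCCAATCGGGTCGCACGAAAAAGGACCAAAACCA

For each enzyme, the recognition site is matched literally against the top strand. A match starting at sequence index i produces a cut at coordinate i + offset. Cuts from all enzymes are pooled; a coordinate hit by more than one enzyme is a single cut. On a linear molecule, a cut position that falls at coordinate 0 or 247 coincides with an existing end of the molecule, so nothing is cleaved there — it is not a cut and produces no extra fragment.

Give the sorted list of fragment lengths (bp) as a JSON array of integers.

Per-enzyme occurrences:
  IvoVI (ACCAAA, off=0): starts [29, 46, 179, 237] → cuts [29, 46, 179, 237]
  KluVI (GGTCGCAC, off=0): starts [14, 92, 105, 116, 125, 158, 170, 193, 221] → cuts [14, 92, 105, 116, 125, 158, 170, 193, 221]
  TgoI (CTCA, off=3): starts [36, 149, 209] → cuts [39, 152, 212]
  JekV (GGCAGCAA, off=5): starts [1, 52, 60, 73, 138] → cuts [6, 57, 65, 78, 143]

All cut coordinates (distinct, sorted): [6, 14, 29, 39, 46, 57, 65, 78, 92, 105, 116, 125, 143, 152, 158, 170, 179, 193, 212, 221, 237]

Fragments:
  [0,6): 6 bp
  [6,14): 8 bp
  [14,29): 15 bp
  [29,39): 10 bp
  [39,46): 7 bp
  [46,57): 11 bp
  [57,65): 8 bp
  [65,78): 13 bp
  [78,92): 14 bp
  [92,105): 13 bp
  [105,116): 11 bp
  [116,125): 9 bp
  [125,143): 18 bp
  [143,152): 9 bp
  [152,158): 6 bp
  [158,170): 12 bp
  [170,179): 9 bp
  [179,193): 14 bp
  [193,212): 19 bp
  [212,221): 9 bp
  [221,237): 16 bp
  [237,247): 10 bp

[6,6,7,8,8,9,9,9,9,10,10,11,11,12,13,13,14,14,15,16,18,19]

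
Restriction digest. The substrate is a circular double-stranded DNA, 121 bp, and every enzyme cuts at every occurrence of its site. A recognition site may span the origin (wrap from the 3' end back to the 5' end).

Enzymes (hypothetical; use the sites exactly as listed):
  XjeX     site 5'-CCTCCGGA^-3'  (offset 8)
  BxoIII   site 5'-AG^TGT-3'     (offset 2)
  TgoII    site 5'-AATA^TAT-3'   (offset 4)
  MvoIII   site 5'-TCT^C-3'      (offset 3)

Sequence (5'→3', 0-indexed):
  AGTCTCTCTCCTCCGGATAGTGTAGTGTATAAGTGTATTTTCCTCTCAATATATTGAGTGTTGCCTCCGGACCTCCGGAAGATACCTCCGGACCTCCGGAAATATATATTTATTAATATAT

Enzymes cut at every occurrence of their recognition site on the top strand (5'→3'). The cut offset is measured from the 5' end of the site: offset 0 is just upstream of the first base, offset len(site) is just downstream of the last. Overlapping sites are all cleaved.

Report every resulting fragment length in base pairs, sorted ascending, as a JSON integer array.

Site scan:
  XjeX CCTCCGGA/8: at [9, 63, 71, 84, 92] ⇒ [17, 71, 79, 92, 100]
  BxoIII AGTGT/2: at [18, 23, 31, 56] ⇒ [20, 25, 33, 58]
  TgoII AATATAT/4: at [47, 100, 114] ⇒ [51, 104, 118]
  MvoIII TCTC/3: at [2, 4, 6, 43] ⇒ [5, 7, 9, 46]

All cut coordinates (distinct, sorted): [5, 7, 9, 17, 20, 25, 33, 46, 51, 58, 71, 79, 92, 100, 104, 118]

Fragments:
  5→7: 2 bp
  7→9: 2 bp
  9→17: 8 bp
  17→20: 3 bp
  20→25: 5 bp
  25→33: 8 bp
  33→46: 13 bp
  46→51: 5 bp
  51→58: 7 bp
  58→71: 13 bp
  71→79: 8 bp
  79→92: 13 bp
  92→100: 8 bp
  100→104: 4 bp
  104→118: 14 bp
  118→5 (wrap): 121-118+5 = 8 bp

[2,2,3,4,5,5,7,8,8,8,8,8,13,13,13,14]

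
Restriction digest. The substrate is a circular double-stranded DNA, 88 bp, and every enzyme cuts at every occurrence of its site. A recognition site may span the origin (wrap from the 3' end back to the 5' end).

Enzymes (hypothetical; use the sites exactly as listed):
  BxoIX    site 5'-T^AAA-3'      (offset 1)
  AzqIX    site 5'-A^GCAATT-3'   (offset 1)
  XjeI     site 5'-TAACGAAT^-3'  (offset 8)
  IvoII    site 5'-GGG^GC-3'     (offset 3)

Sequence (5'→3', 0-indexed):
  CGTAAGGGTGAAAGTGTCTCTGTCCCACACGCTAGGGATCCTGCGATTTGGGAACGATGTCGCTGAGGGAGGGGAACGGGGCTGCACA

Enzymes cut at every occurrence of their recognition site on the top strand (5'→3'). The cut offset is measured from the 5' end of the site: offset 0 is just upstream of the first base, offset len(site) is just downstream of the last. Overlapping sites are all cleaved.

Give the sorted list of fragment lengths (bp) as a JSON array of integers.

Site scan:
  BxoIX (TAAA, off=1): no sites
  AzqIX (AGCAATT, off=1): no sites
  XjeI (TAACGAAT, off=8): no sites
  IvoII GGGGC/3: at [77] ⇒ [80]

Pooled cuts: [80]

Fragment lengths:
  80→80 (wrap): 88-80+80 = 88 bp

[88]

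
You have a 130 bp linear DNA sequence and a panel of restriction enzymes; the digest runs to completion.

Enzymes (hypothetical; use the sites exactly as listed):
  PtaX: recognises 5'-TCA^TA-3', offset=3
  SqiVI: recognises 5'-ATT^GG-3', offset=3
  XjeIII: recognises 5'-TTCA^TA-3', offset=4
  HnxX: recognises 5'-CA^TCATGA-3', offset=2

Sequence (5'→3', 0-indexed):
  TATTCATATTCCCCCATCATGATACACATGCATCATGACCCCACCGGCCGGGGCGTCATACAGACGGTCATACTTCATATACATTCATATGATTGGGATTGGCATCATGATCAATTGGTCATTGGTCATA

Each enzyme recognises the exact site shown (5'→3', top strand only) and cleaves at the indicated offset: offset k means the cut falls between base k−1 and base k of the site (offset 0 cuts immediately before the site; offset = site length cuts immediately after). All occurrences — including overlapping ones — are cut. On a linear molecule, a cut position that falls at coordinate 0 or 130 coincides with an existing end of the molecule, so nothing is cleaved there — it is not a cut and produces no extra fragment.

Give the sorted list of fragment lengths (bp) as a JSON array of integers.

Scan for sites:
  PtaX (TCATA, off=3): starts [3, 55, 67, 74, 84, 125] → cuts [6, 58, 70, 77, 87, 128]
  SqiVI (ATTGG, off=3): starts [91, 97, 113, 120] → cuts [94, 100, 116, 123]
  XjeIII (TTCATA, off=4): starts [2, 73, 83] → cuts [6, 77, 87]
  HnxX (CATCATGA, off=2): starts [14, 30, 102] → cuts [16, 32, 104]

Pooled cuts: [6, 16, 32, 58, 70, 77, 87, 94, 100, 104, 116, 123, 128]

Fragments:
  [0,6): 6 bp
  [6,16): 10 bp
  [16,32): 16 bp
  [32,58): 26 bp
  [58,70): 12 bp
  [70,77): 7 bp
  [77,87): 10 bp
  [87,94): 7 bp
  [94,100): 6 bp
  [100,104): 4 bp
  [104,116): 12 bp
  [116,123): 7 bp
  [123,128): 5 bp
  [128,130): 2 bp

[2,4,5,6,6,7,7,7,10,10,12,12,16,26]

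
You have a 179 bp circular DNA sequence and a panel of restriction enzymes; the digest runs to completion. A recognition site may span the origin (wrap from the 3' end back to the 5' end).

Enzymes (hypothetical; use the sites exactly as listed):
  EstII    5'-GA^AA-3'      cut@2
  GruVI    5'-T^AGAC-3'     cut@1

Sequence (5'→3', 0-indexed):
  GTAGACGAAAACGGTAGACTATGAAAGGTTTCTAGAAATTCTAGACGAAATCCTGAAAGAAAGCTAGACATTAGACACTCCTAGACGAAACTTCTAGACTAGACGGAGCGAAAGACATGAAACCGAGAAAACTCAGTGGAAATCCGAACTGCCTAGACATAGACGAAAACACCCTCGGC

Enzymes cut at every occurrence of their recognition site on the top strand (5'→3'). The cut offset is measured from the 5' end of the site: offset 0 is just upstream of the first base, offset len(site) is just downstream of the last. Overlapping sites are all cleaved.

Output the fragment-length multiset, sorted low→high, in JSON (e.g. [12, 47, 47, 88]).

[4,5,5,6,6,6,6,6,6,7,7,7,8,8,9,9,10,11,12,12,14,15]

Scan for sites:
  EstII GAAA/2: at [6, 22, 34, 46, 54, 58, 86, 109, 118, 126, 138, 164] ⇒ [8, 24, 36, 48, 56, 60, 88, 111, 120, 128, 140, 166]
  GruVI TAGAC/1: at [1, 14, 41, 64, 71, 81, 94, 99, 153, 159] ⇒ [2, 15, 42, 65, 72, 82, 95, 100, 154, 160]

All cut coordinates (distinct, sorted): [2, 8, 15, 24, 36, 42, 48, 56, 60, 65, 72, 82, 88, 95, 100, 111, 120, 128, 140, 154, 160, 166]

Fragment lengths:
  2→8: 6 bp
  8→15: 7 bp
  15→24: 9 bp
  24→36: 12 bp
  36→42: 6 bp
  42→48: 6 bp
  48→56: 8 bp
  56→60: 4 bp
  60→65: 5 bp
  65→72: 7 bp
  72→82: 10 bp
  82→88: 6 bp
  88→95: 7 bp
  95→100: 5 bp
  100→111: 11 bp
  111→120: 9 bp
  120→128: 8 bp
  128→140: 12 bp
  140→154: 14 bp
  154→160: 6 bp
  160→166: 6 bp
  166→2 (wrap): 179-166+2 = 15 bp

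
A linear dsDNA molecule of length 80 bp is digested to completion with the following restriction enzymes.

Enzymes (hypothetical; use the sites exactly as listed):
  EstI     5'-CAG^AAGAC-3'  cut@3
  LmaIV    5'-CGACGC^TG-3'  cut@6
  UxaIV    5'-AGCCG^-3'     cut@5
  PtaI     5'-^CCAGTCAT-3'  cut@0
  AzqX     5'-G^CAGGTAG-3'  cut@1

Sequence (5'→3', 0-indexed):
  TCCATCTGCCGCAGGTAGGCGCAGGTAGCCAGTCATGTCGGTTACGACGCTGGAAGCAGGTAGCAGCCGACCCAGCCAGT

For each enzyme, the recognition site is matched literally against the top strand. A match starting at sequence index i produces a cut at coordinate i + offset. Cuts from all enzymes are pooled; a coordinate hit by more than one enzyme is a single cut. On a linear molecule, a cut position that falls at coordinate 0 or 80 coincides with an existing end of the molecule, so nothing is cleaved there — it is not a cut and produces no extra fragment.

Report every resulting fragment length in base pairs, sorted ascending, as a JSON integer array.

Site scan:
  EstI (CAGAAGAC, off=3): no sites
  LmaIV CGACGCTG/6: at [44] ⇒ [50]
  UxaIV AGCCG/5: at [64] ⇒ [69]
  PtaI CCAGTCAT/0: at [28] ⇒ [28]
  AzqX GCAGGTAG/1: at [10, 20, 55] ⇒ [11, 21, 56]

Pooled cuts: [11, 21, 28, 50, 56, 69]

Fragments:
  [0,11): 11 bp
  [11,21): 10 bp
  [21,28): 7 bp
  [28,50): 22 bp
  [50,56): 6 bp
  [56,69): 13 bp
  [69,80): 11 bp

[6,7,10,11,11,13,22]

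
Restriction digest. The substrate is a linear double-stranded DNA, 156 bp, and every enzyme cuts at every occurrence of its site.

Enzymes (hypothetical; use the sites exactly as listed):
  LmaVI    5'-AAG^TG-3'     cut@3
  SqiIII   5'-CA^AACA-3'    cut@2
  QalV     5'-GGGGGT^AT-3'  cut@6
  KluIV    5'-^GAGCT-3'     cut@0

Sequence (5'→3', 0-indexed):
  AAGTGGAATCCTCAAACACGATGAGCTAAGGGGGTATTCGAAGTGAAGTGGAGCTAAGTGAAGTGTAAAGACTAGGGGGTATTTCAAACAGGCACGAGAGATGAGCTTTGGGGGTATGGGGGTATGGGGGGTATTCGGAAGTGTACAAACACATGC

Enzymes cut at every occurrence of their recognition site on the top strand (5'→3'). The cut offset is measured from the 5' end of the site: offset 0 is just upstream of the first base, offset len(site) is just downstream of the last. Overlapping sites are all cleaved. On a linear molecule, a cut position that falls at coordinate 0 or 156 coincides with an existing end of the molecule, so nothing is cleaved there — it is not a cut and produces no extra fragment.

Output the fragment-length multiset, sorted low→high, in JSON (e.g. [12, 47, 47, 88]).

Per-enzyme occurrences:
  LmaVI AAGTG/3: at [0, 40, 45, 55, 60, 138] ⇒ [3, 43, 48, 58, 63, 141]
  SqiIII CAAACA/2: at [12, 84, 145] ⇒ [14, 86, 147]
  QalV GGGGGTAT/6: at [29, 74, 109, 117, 126] ⇒ [35, 80, 115, 123, 132]
  KluIV GAGCT/0: at [22, 50, 102] ⇒ [22, 50, 102]

All cut coordinates (distinct, sorted): [3, 14, 22, 35, 43, 48, 50, 58, 63, 80, 86, 102, 115, 123, 132, 141, 147]

Fragments:
  [0,3): 3 bp
  [3,14): 11 bp
  [14,22): 8 bp
  [22,35): 13 bp
  [35,43): 8 bp
  [43,48): 5 bp
  [48,50): 2 bp
  [50,58): 8 bp
  [58,63): 5 bp
  [63,80): 17 bp
  [80,86): 6 bp
  [86,102): 16 bp
  [102,115): 13 bp
  [115,123): 8 bp
  [123,132): 9 bp
  [132,141): 9 bp
  [141,147): 6 bp
  [147,156): 9 bp

[2,3,5,5,6,6,8,8,8,8,9,9,9,11,13,13,16,17]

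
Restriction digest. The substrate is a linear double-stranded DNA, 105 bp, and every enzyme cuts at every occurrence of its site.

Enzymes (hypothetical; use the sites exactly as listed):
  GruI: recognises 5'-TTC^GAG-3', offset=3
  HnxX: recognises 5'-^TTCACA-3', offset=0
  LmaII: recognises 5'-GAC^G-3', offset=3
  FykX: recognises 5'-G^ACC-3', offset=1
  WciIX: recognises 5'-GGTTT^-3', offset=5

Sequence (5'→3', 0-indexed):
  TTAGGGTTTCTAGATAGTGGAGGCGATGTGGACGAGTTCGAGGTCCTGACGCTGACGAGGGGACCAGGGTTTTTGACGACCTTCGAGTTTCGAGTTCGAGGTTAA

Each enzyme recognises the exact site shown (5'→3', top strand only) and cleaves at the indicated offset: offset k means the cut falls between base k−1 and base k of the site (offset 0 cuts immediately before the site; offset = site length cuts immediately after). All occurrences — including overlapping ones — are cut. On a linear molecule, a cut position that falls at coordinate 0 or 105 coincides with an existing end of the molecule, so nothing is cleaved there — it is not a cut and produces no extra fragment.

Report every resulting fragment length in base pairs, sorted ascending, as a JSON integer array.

Site scan:
  GruI (TTCGAG, off=3): starts [36, 81, 88, 94] → cuts [39, 84, 91, 97]
  HnxX (TTCACA, off=0): no sites
  LmaII (GACG, off=3): starts [30, 47, 53, 74] → cuts [33, 50, 56, 77]
  FykX (GACC, off=1): starts [61, 77] → cuts [62, 78]
  WciIX (GGTTT, off=5): starts [4, 67] → cuts [9, 72]

Pooled cuts: [9, 33, 39, 50, 56, 62, 72, 77, 78, 84, 91, 97]

Fragments:
  [0,9): 9 bp
  [9,33): 24 bp
  [33,39): 6 bp
  [39,50): 11 bp
  [50,56): 6 bp
  [56,62): 6 bp
  [62,72): 10 bp
  [72,77): 5 bp
  [77,78): 1 bp
  [78,84): 6 bp
  [84,91): 7 bp
  [91,97): 6 bp
  [97,105): 8 bp

[1,5,6,6,6,6,6,7,8,9,10,11,24]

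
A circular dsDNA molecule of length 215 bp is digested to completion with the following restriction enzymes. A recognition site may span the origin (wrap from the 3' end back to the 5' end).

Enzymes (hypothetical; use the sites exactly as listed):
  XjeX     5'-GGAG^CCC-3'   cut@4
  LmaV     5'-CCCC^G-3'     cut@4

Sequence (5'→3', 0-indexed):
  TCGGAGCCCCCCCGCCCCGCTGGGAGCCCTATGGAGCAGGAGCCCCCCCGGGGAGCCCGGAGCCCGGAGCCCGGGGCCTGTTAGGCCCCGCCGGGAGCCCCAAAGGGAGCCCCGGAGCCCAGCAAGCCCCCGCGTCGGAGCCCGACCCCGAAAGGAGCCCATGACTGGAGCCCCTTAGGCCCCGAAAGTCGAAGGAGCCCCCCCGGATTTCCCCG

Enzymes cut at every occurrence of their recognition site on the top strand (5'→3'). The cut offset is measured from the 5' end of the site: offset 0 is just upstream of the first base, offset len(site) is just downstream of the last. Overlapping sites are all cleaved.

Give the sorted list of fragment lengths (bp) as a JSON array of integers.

Scan for sites:
  XjeX (GGAGCCC, off=4): starts [2, 22, 38, 51, 58, 65, 93, 105, 113, 136, 153, 166, 193] → cuts [6, 26, 42, 55, 62, 69, 97, 109, 117, 140, 157, 170, 197]
  LmaV (CCCCG, off=4): starts [9, 14, 45, 85, 109, 127, 145, 179, 200, 210] → cuts [13, 18, 49, 89, 113, 131, 149, 183, 204, 214]

Pooled cuts: [6, 13, 18, 26, 42, 49, 55, 62, 69, 89, 97, 109, 113, 117, 131, 140, 149, 157, 170, 183, 197, 204, 214]

Fragment lengths:
  6→13: 7 bp
  13→18: 5 bp
  18→26: 8 bp
  26→42: 16 bp
  42→49: 7 bp
  49→55: 6 bp
  55→62: 7 bp
  62→69: 7 bp
  69→89: 20 bp
  89→97: 8 bp
  97→109: 12 bp
  109→113: 4 bp
  113→117: 4 bp
  117→131: 14 bp
  131→140: 9 bp
  140→149: 9 bp
  149→157: 8 bp
  157→170: 13 bp
  170→183: 13 bp
  183→197: 14 bp
  197→204: 7 bp
  204→214: 10 bp
  214→6 (wrap): 215-214+6 = 7 bp

[4,4,5,6,7,7,7,7,7,7,8,8,8,9,9,10,12,13,13,14,14,16,20]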